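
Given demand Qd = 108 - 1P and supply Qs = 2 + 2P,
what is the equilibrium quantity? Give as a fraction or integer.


First find equilibrium price:
108 - 1P = 2 + 2P
P* = 106/3 = 106/3
Then substitute into demand:
Q* = 108 - 1 * 106/3 = 218/3

218/3


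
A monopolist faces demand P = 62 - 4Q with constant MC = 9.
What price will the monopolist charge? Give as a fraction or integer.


MR = 62 - 8Q
Set MR = MC: 62 - 8Q = 9
Q* = 53/8
Substitute into demand:
P* = 62 - 4*53/8 = 71/2

71/2


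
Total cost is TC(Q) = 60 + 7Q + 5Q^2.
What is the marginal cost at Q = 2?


MC = dTC/dQ = 7 + 2*5*Q
At Q = 2:
MC = 7 + 10*2
MC = 7 + 20 = 27

27


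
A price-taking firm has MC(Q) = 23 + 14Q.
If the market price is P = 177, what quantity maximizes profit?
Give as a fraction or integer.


In perfect competition, profit is maximized where P = MC.
177 = 23 + 14Q
154 = 14Q
Q* = 154/14 = 11

11


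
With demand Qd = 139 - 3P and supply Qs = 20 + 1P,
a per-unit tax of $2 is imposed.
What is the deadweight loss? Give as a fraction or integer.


Pre-tax equilibrium quantity: Q* = 199/4
Post-tax equilibrium quantity: Q_tax = 193/4
Reduction in quantity: Q* - Q_tax = 3/2
DWL = (1/2) * tax * (Q* - Q_tax)
DWL = (1/2) * 2 * 3/2 = 3/2

3/2


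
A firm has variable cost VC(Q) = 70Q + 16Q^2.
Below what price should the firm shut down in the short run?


AVC(Q) = VC(Q)/Q = 70 + 16Q
AVC is increasing in Q, so minimum AVC is at Q -> 0+.
Min AVC = 70
The firm should shut down if P < 70.

70


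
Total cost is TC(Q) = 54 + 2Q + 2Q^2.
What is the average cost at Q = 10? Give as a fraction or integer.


TC(10) = 54 + 2*10 + 2*10^2
TC(10) = 54 + 20 + 200 = 274
AC = TC/Q = 274/10 = 137/5

137/5


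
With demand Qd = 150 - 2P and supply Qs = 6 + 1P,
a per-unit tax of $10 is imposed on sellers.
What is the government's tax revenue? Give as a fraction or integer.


With tax on sellers, new supply: Qs' = 6 + 1(P - 10)
= 1P - 4
New equilibrium quantity:
Q_new = 142/3
Tax revenue = tax * Q_new = 10 * 142/3 = 1420/3

1420/3


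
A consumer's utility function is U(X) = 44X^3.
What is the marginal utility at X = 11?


MU = dU/dX = 44*3*X^(3-1)
MU = 132*X^2
At X = 11:
MU = 132 * 11^2
MU = 132 * 121 = 15972

15972


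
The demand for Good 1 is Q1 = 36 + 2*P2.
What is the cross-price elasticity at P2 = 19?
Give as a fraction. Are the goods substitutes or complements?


dQ1/dP2 = 2
At P2 = 19: Q1 = 36 + 2*19 = 74
Exy = (dQ1/dP2)(P2/Q1) = 2 * 19 / 74 = 19/37
Since Exy > 0, the goods are substitutes.

19/37 (substitutes)


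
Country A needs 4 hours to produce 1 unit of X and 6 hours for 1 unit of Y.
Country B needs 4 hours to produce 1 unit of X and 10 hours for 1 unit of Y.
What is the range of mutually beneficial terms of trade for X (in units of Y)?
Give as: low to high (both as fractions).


Opportunity cost of X for Country A = hours_X / hours_Y = 4/6 = 2/3 units of Y
Opportunity cost of X for Country B = hours_X / hours_Y = 4/10 = 2/5 units of Y
Terms of trade must be between the two opportunity costs.
Range: 2/5 to 2/3

2/5 to 2/3


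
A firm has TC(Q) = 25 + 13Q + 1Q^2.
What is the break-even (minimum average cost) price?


AC(Q) = 25/Q + 13 + 1Q
To minimize: dAC/dQ = -25/Q^2 + 1 = 0
Q^2 = 25/1 = 25
Q* = 5
Min AC = 25/5 + 13 + 1*5
Min AC = 5 + 13 + 5 = 23

23


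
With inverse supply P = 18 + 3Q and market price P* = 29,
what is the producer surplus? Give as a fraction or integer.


Minimum supply price (at Q=0): P_min = 18
Quantity supplied at P* = 29:
Q* = (29 - 18)/3 = 11/3
PS = (1/2) * Q* * (P* - P_min)
PS = (1/2) * 11/3 * (29 - 18)
PS = (1/2) * 11/3 * 11 = 121/6

121/6


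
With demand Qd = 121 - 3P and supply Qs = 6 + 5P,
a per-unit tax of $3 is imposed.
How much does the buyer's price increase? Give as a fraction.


With a per-unit tax, the buyer's price increase depends on relative slopes.
Supply slope: d = 5, Demand slope: b = 3
Buyer's price increase = d * tax / (b + d)
= 5 * 3 / (3 + 5)
= 15 / 8 = 15/8

15/8


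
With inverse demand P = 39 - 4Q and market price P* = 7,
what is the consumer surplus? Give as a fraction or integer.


Maximum willingness to pay (at Q=0): P_max = 39
Quantity demanded at P* = 7:
Q* = (39 - 7)/4 = 8
CS = (1/2) * Q* * (P_max - P*)
CS = (1/2) * 8 * (39 - 7)
CS = (1/2) * 8 * 32 = 128

128


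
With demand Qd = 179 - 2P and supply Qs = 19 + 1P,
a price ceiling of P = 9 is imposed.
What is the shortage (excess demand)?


At P = 9:
Qd = 179 - 2*9 = 161
Qs = 19 + 1*9 = 28
Shortage = Qd - Qs = 161 - 28 = 133

133


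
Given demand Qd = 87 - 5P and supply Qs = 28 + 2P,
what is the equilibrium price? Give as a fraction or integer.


At equilibrium, Qd = Qs.
87 - 5P = 28 + 2P
87 - 28 = 5P + 2P
59 = 7P
P* = 59/7 = 59/7

59/7


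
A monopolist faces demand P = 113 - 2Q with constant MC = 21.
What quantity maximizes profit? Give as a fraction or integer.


TR = P*Q = (113 - 2Q)Q = 113Q - 2Q^2
MR = dTR/dQ = 113 - 4Q
Set MR = MC:
113 - 4Q = 21
92 = 4Q
Q* = 92/4 = 23

23


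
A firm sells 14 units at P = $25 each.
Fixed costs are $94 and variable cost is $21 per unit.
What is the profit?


Total Revenue = P * Q = 25 * 14 = $350
Total Cost = FC + VC*Q = 94 + 21*14 = $388
Profit = TR - TC = 350 - 388 = $-38

$-38


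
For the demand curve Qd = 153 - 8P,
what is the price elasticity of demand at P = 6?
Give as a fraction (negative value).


dQ/dP = -8
At P = 6: Q = 153 - 8*6 = 105
E = (dQ/dP)(P/Q) = (-8)(6/105) = -16/35

-16/35


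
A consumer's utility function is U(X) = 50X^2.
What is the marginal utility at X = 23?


MU = dU/dX = 50*2*X^(2-1)
MU = 100*X^1
At X = 23:
MU = 100 * 23^1
MU = 100 * 23 = 2300

2300


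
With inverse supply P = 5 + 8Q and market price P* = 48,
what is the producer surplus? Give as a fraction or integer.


Minimum supply price (at Q=0): P_min = 5
Quantity supplied at P* = 48:
Q* = (48 - 5)/8 = 43/8
PS = (1/2) * Q* * (P* - P_min)
PS = (1/2) * 43/8 * (48 - 5)
PS = (1/2) * 43/8 * 43 = 1849/16

1849/16


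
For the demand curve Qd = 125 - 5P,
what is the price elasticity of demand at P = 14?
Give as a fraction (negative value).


dQ/dP = -5
At P = 14: Q = 125 - 5*14 = 55
E = (dQ/dP)(P/Q) = (-5)(14/55) = -14/11

-14/11


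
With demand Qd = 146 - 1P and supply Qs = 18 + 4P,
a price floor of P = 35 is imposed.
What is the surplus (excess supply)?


At P = 35:
Qd = 146 - 1*35 = 111
Qs = 18 + 4*35 = 158
Surplus = Qs - Qd = 158 - 111 = 47

47


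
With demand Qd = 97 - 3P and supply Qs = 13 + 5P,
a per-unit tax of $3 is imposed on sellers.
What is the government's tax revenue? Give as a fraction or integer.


With tax on sellers, new supply: Qs' = 13 + 5(P - 3)
= 5P - 2
New equilibrium quantity:
Q_new = 479/8
Tax revenue = tax * Q_new = 3 * 479/8 = 1437/8

1437/8


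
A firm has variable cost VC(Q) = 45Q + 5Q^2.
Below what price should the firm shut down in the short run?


AVC(Q) = VC(Q)/Q = 45 + 5Q
AVC is increasing in Q, so minimum AVC is at Q -> 0+.
Min AVC = 45
The firm should shut down if P < 45.

45


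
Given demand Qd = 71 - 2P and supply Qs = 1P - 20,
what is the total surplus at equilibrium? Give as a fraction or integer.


Find equilibrium: 71 - 2P = 1P - 20
71 + 20 = 3P
P* = 91/3 = 91/3
Q* = 1*91/3 - 20 = 31/3
Inverse demand: P = 71/2 - Q/2, so P_max = 71/2
Inverse supply: P = 20 + Q/1, so P_min = 20
CS = (1/2) * 31/3 * (71/2 - 91/3) = 961/36
PS = (1/2) * 31/3 * (91/3 - 20) = 961/18
TS = CS + PS = 961/36 + 961/18 = 961/12

961/12


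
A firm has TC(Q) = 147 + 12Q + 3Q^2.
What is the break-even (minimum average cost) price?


AC(Q) = 147/Q + 12 + 3Q
To minimize: dAC/dQ = -147/Q^2 + 3 = 0
Q^2 = 147/3 = 49
Q* = 7
Min AC = 147/7 + 12 + 3*7
Min AC = 21 + 12 + 21 = 54

54


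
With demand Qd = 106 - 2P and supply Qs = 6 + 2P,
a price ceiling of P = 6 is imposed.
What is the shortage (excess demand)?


At P = 6:
Qd = 106 - 2*6 = 94
Qs = 6 + 2*6 = 18
Shortage = Qd - Qs = 94 - 18 = 76

76


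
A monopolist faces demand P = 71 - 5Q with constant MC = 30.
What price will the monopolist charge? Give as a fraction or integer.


MR = 71 - 10Q
Set MR = MC: 71 - 10Q = 30
Q* = 41/10
Substitute into demand:
P* = 71 - 5*41/10 = 101/2

101/2


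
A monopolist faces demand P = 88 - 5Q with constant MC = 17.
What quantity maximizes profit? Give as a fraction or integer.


TR = P*Q = (88 - 5Q)Q = 88Q - 5Q^2
MR = dTR/dQ = 88 - 10Q
Set MR = MC:
88 - 10Q = 17
71 = 10Q
Q* = 71/10 = 71/10

71/10


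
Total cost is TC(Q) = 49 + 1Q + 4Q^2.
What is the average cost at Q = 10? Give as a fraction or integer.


TC(10) = 49 + 1*10 + 4*10^2
TC(10) = 49 + 10 + 400 = 459
AC = TC/Q = 459/10 = 459/10

459/10


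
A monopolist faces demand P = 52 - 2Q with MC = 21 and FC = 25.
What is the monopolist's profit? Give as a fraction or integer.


MR = MC: 52 - 4Q = 21
Q* = 31/4
P* = 52 - 2*31/4 = 73/2
Profit = (P* - MC)*Q* - FC
= (73/2 - 21)*31/4 - 25
= 31/2*31/4 - 25
= 961/8 - 25 = 761/8

761/8


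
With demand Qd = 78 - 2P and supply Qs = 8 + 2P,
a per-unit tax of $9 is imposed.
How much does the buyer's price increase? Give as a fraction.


With a per-unit tax, the buyer's price increase depends on relative slopes.
Supply slope: d = 2, Demand slope: b = 2
Buyer's price increase = d * tax / (b + d)
= 2 * 9 / (2 + 2)
= 18 / 4 = 9/2

9/2


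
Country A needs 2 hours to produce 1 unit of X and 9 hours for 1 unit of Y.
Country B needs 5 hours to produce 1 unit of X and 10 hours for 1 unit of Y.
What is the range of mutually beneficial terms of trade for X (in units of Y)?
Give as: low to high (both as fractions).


Opportunity cost of X for Country A = hours_X / hours_Y = 2/9 = 2/9 units of Y
Opportunity cost of X for Country B = hours_X / hours_Y = 5/10 = 1/2 units of Y
Terms of trade must be between the two opportunity costs.
Range: 2/9 to 1/2

2/9 to 1/2


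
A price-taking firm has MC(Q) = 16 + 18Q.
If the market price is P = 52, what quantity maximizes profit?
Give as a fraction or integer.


In perfect competition, profit is maximized where P = MC.
52 = 16 + 18Q
36 = 18Q
Q* = 36/18 = 2

2


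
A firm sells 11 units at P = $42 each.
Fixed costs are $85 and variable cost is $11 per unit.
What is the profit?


Total Revenue = P * Q = 42 * 11 = $462
Total Cost = FC + VC*Q = 85 + 11*11 = $206
Profit = TR - TC = 462 - 206 = $256

$256


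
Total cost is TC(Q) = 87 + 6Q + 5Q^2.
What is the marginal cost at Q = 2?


MC = dTC/dQ = 6 + 2*5*Q
At Q = 2:
MC = 6 + 10*2
MC = 6 + 20 = 26

26


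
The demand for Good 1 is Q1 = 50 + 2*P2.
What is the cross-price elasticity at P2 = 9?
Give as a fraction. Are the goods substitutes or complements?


dQ1/dP2 = 2
At P2 = 9: Q1 = 50 + 2*9 = 68
Exy = (dQ1/dP2)(P2/Q1) = 2 * 9 / 68 = 9/34
Since Exy > 0, the goods are substitutes.

9/34 (substitutes)


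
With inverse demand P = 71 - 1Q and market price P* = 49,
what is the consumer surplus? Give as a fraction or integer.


Maximum willingness to pay (at Q=0): P_max = 71
Quantity demanded at P* = 49:
Q* = (71 - 49)/1 = 22
CS = (1/2) * Q* * (P_max - P*)
CS = (1/2) * 22 * (71 - 49)
CS = (1/2) * 22 * 22 = 242

242


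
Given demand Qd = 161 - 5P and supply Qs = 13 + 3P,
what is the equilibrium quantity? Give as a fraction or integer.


First find equilibrium price:
161 - 5P = 13 + 3P
P* = 148/8 = 37/2
Then substitute into demand:
Q* = 161 - 5 * 37/2 = 137/2

137/2


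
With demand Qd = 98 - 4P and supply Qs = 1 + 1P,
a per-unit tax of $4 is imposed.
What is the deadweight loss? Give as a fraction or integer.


Pre-tax equilibrium quantity: Q* = 102/5
Post-tax equilibrium quantity: Q_tax = 86/5
Reduction in quantity: Q* - Q_tax = 16/5
DWL = (1/2) * tax * (Q* - Q_tax)
DWL = (1/2) * 4 * 16/5 = 32/5

32/5


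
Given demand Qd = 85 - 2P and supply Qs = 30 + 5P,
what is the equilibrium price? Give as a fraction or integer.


At equilibrium, Qd = Qs.
85 - 2P = 30 + 5P
85 - 30 = 2P + 5P
55 = 7P
P* = 55/7 = 55/7

55/7


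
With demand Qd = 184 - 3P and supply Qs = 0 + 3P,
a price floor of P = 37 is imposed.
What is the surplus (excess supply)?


At P = 37:
Qd = 184 - 3*37 = 73
Qs = 0 + 3*37 = 111
Surplus = Qs - Qd = 111 - 73 = 38

38


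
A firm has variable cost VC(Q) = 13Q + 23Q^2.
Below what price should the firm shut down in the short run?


AVC(Q) = VC(Q)/Q = 13 + 23Q
AVC is increasing in Q, so minimum AVC is at Q -> 0+.
Min AVC = 13
The firm should shut down if P < 13.

13


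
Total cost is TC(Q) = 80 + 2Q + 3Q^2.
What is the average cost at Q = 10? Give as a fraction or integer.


TC(10) = 80 + 2*10 + 3*10^2
TC(10) = 80 + 20 + 300 = 400
AC = TC/Q = 400/10 = 40

40


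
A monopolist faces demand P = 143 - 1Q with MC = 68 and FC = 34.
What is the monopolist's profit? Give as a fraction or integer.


MR = MC: 143 - 2Q = 68
Q* = 75/2
P* = 143 - 1*75/2 = 211/2
Profit = (P* - MC)*Q* - FC
= (211/2 - 68)*75/2 - 34
= 75/2*75/2 - 34
= 5625/4 - 34 = 5489/4

5489/4


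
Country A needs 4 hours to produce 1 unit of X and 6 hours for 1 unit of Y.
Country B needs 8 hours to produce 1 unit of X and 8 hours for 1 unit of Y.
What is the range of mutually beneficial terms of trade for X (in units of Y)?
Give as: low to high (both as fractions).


Opportunity cost of X for Country A = hours_X / hours_Y = 4/6 = 2/3 units of Y
Opportunity cost of X for Country B = hours_X / hours_Y = 8/8 = 1 units of Y
Terms of trade must be between the two opportunity costs.
Range: 2/3 to 1

2/3 to 1


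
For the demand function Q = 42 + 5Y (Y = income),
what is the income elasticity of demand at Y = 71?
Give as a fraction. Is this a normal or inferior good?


dQ/dY = 5
At Y = 71: Q = 42 + 5*71 = 397
Ey = (dQ/dY)(Y/Q) = 5 * 71 / 397 = 355/397
Since Ey > 0, this is a normal good.

355/397 (normal good)


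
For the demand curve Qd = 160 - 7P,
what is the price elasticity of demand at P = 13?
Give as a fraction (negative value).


dQ/dP = -7
At P = 13: Q = 160 - 7*13 = 69
E = (dQ/dP)(P/Q) = (-7)(13/69) = -91/69

-91/69


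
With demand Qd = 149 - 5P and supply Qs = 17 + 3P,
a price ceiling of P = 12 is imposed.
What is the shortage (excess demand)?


At P = 12:
Qd = 149 - 5*12 = 89
Qs = 17 + 3*12 = 53
Shortage = Qd - Qs = 89 - 53 = 36

36


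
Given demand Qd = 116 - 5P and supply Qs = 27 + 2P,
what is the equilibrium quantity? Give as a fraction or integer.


First find equilibrium price:
116 - 5P = 27 + 2P
P* = 89/7 = 89/7
Then substitute into demand:
Q* = 116 - 5 * 89/7 = 367/7

367/7


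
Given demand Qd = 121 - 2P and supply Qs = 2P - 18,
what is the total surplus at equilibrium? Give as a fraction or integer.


Find equilibrium: 121 - 2P = 2P - 18
121 + 18 = 4P
P* = 139/4 = 139/4
Q* = 2*139/4 - 18 = 103/2
Inverse demand: P = 121/2 - Q/2, so P_max = 121/2
Inverse supply: P = 9 + Q/2, so P_min = 9
CS = (1/2) * 103/2 * (121/2 - 139/4) = 10609/16
PS = (1/2) * 103/2 * (139/4 - 9) = 10609/16
TS = CS + PS = 10609/16 + 10609/16 = 10609/8

10609/8


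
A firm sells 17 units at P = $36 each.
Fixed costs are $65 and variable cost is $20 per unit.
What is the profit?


Total Revenue = P * Q = 36 * 17 = $612
Total Cost = FC + VC*Q = 65 + 20*17 = $405
Profit = TR - TC = 612 - 405 = $207

$207


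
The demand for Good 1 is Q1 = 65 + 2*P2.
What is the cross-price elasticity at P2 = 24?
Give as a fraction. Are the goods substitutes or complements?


dQ1/dP2 = 2
At P2 = 24: Q1 = 65 + 2*24 = 113
Exy = (dQ1/dP2)(P2/Q1) = 2 * 24 / 113 = 48/113
Since Exy > 0, the goods are substitutes.

48/113 (substitutes)


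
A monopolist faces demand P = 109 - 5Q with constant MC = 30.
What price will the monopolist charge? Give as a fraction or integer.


MR = 109 - 10Q
Set MR = MC: 109 - 10Q = 30
Q* = 79/10
Substitute into demand:
P* = 109 - 5*79/10 = 139/2

139/2


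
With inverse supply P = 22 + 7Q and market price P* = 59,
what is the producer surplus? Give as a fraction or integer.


Minimum supply price (at Q=0): P_min = 22
Quantity supplied at P* = 59:
Q* = (59 - 22)/7 = 37/7
PS = (1/2) * Q* * (P* - P_min)
PS = (1/2) * 37/7 * (59 - 22)
PS = (1/2) * 37/7 * 37 = 1369/14

1369/14


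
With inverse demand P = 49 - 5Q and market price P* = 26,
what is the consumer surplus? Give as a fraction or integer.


Maximum willingness to pay (at Q=0): P_max = 49
Quantity demanded at P* = 26:
Q* = (49 - 26)/5 = 23/5
CS = (1/2) * Q* * (P_max - P*)
CS = (1/2) * 23/5 * (49 - 26)
CS = (1/2) * 23/5 * 23 = 529/10

529/10


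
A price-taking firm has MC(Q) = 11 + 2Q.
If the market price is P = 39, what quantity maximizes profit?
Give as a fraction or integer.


In perfect competition, profit is maximized where P = MC.
39 = 11 + 2Q
28 = 2Q
Q* = 28/2 = 14

14


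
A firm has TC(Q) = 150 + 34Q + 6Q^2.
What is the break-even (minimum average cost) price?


AC(Q) = 150/Q + 34 + 6Q
To minimize: dAC/dQ = -150/Q^2 + 6 = 0
Q^2 = 150/6 = 25
Q* = 5
Min AC = 150/5 + 34 + 6*5
Min AC = 30 + 34 + 30 = 94

94


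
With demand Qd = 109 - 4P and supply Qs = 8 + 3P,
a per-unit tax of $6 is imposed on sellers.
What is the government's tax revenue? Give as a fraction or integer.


With tax on sellers, new supply: Qs' = 8 + 3(P - 6)
= 3P - 10
New equilibrium quantity:
Q_new = 41
Tax revenue = tax * Q_new = 6 * 41 = 246

246


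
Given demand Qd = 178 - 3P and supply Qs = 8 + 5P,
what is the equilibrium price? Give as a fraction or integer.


At equilibrium, Qd = Qs.
178 - 3P = 8 + 5P
178 - 8 = 3P + 5P
170 = 8P
P* = 170/8 = 85/4

85/4


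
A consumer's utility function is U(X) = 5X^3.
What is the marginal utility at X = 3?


MU = dU/dX = 5*3*X^(3-1)
MU = 15*X^2
At X = 3:
MU = 15 * 3^2
MU = 15 * 9 = 135

135


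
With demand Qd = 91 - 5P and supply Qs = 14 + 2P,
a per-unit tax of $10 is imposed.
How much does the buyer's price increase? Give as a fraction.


With a per-unit tax, the buyer's price increase depends on relative slopes.
Supply slope: d = 2, Demand slope: b = 5
Buyer's price increase = d * tax / (b + d)
= 2 * 10 / (5 + 2)
= 20 / 7 = 20/7

20/7


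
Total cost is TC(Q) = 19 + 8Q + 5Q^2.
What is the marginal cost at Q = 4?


MC = dTC/dQ = 8 + 2*5*Q
At Q = 4:
MC = 8 + 10*4
MC = 8 + 40 = 48

48


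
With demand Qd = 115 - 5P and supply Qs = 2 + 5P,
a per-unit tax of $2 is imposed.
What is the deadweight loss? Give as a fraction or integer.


Pre-tax equilibrium quantity: Q* = 117/2
Post-tax equilibrium quantity: Q_tax = 107/2
Reduction in quantity: Q* - Q_tax = 5
DWL = (1/2) * tax * (Q* - Q_tax)
DWL = (1/2) * 2 * 5 = 5

5


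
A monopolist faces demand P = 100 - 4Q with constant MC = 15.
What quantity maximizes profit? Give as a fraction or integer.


TR = P*Q = (100 - 4Q)Q = 100Q - 4Q^2
MR = dTR/dQ = 100 - 8Q
Set MR = MC:
100 - 8Q = 15
85 = 8Q
Q* = 85/8 = 85/8

85/8


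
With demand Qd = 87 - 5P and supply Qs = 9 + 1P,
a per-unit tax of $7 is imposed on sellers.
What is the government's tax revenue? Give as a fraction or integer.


With tax on sellers, new supply: Qs' = 9 + 1(P - 7)
= 2 + 1P
New equilibrium quantity:
Q_new = 97/6
Tax revenue = tax * Q_new = 7 * 97/6 = 679/6

679/6


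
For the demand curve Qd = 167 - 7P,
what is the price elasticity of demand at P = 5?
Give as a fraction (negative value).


dQ/dP = -7
At P = 5: Q = 167 - 7*5 = 132
E = (dQ/dP)(P/Q) = (-7)(5/132) = -35/132

-35/132


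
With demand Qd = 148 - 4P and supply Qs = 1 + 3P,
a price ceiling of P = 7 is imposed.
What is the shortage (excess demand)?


At P = 7:
Qd = 148 - 4*7 = 120
Qs = 1 + 3*7 = 22
Shortage = Qd - Qs = 120 - 22 = 98

98


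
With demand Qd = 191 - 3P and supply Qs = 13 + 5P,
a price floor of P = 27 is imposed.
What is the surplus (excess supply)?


At P = 27:
Qd = 191 - 3*27 = 110
Qs = 13 + 5*27 = 148
Surplus = Qs - Qd = 148 - 110 = 38

38


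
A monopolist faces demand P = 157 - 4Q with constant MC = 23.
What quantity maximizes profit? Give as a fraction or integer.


TR = P*Q = (157 - 4Q)Q = 157Q - 4Q^2
MR = dTR/dQ = 157 - 8Q
Set MR = MC:
157 - 8Q = 23
134 = 8Q
Q* = 134/8 = 67/4

67/4


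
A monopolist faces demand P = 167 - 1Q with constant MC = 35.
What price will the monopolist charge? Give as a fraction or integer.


MR = 167 - 2Q
Set MR = MC: 167 - 2Q = 35
Q* = 66
Substitute into demand:
P* = 167 - 1*66 = 101

101


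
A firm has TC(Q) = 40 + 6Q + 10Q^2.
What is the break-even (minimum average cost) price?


AC(Q) = 40/Q + 6 + 10Q
To minimize: dAC/dQ = -40/Q^2 + 10 = 0
Q^2 = 40/10 = 4
Q* = 2
Min AC = 40/2 + 6 + 10*2
Min AC = 20 + 6 + 20 = 46

46


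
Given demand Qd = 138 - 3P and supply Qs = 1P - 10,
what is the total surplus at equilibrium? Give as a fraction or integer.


Find equilibrium: 138 - 3P = 1P - 10
138 + 10 = 4P
P* = 148/4 = 37
Q* = 1*37 - 10 = 27
Inverse demand: P = 46 - Q/3, so P_max = 46
Inverse supply: P = 10 + Q/1, so P_min = 10
CS = (1/2) * 27 * (46 - 37) = 243/2
PS = (1/2) * 27 * (37 - 10) = 729/2
TS = CS + PS = 243/2 + 729/2 = 486

486


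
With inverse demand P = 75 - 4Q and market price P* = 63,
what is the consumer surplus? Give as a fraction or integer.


Maximum willingness to pay (at Q=0): P_max = 75
Quantity demanded at P* = 63:
Q* = (75 - 63)/4 = 3
CS = (1/2) * Q* * (P_max - P*)
CS = (1/2) * 3 * (75 - 63)
CS = (1/2) * 3 * 12 = 18

18


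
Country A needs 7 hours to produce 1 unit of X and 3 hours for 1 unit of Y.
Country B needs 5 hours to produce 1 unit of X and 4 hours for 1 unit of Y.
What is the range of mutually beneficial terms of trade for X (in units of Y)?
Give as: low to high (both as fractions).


Opportunity cost of X for Country A = hours_X / hours_Y = 7/3 = 7/3 units of Y
Opportunity cost of X for Country B = hours_X / hours_Y = 5/4 = 5/4 units of Y
Terms of trade must be between the two opportunity costs.
Range: 5/4 to 7/3

5/4 to 7/3


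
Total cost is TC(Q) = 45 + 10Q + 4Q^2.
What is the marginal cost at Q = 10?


MC = dTC/dQ = 10 + 2*4*Q
At Q = 10:
MC = 10 + 8*10
MC = 10 + 80 = 90

90


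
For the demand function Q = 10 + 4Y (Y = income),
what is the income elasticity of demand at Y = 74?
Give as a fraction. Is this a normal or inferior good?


dQ/dY = 4
At Y = 74: Q = 10 + 4*74 = 306
Ey = (dQ/dY)(Y/Q) = 4 * 74 / 306 = 148/153
Since Ey > 0, this is a normal good.

148/153 (normal good)


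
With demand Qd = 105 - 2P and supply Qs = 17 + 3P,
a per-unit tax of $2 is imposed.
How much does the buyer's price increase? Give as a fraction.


With a per-unit tax, the buyer's price increase depends on relative slopes.
Supply slope: d = 3, Demand slope: b = 2
Buyer's price increase = d * tax / (b + d)
= 3 * 2 / (2 + 3)
= 6 / 5 = 6/5

6/5


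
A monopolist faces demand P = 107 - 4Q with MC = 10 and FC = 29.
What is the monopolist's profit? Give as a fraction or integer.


MR = MC: 107 - 8Q = 10
Q* = 97/8
P* = 107 - 4*97/8 = 117/2
Profit = (P* - MC)*Q* - FC
= (117/2 - 10)*97/8 - 29
= 97/2*97/8 - 29
= 9409/16 - 29 = 8945/16

8945/16


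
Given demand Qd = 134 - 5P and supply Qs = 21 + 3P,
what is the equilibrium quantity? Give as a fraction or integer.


First find equilibrium price:
134 - 5P = 21 + 3P
P* = 113/8 = 113/8
Then substitute into demand:
Q* = 134 - 5 * 113/8 = 507/8

507/8


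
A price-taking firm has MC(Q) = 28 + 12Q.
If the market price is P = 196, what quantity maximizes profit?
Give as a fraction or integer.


In perfect competition, profit is maximized where P = MC.
196 = 28 + 12Q
168 = 12Q
Q* = 168/12 = 14

14


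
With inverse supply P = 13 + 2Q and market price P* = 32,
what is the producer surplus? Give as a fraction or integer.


Minimum supply price (at Q=0): P_min = 13
Quantity supplied at P* = 32:
Q* = (32 - 13)/2 = 19/2
PS = (1/2) * Q* * (P* - P_min)
PS = (1/2) * 19/2 * (32 - 13)
PS = (1/2) * 19/2 * 19 = 361/4

361/4


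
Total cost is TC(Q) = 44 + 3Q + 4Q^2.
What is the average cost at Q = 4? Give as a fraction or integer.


TC(4) = 44 + 3*4 + 4*4^2
TC(4) = 44 + 12 + 64 = 120
AC = TC/Q = 120/4 = 30

30


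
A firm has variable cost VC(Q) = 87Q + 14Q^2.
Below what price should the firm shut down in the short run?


AVC(Q) = VC(Q)/Q = 87 + 14Q
AVC is increasing in Q, so minimum AVC is at Q -> 0+.
Min AVC = 87
The firm should shut down if P < 87.

87


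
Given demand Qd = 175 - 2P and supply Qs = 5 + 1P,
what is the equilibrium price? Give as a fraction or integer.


At equilibrium, Qd = Qs.
175 - 2P = 5 + 1P
175 - 5 = 2P + 1P
170 = 3P
P* = 170/3 = 170/3

170/3


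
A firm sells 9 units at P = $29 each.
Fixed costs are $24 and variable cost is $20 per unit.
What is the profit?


Total Revenue = P * Q = 29 * 9 = $261
Total Cost = FC + VC*Q = 24 + 20*9 = $204
Profit = TR - TC = 261 - 204 = $57

$57


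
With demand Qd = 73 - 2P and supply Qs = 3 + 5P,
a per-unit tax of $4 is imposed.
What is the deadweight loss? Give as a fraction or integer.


Pre-tax equilibrium quantity: Q* = 53
Post-tax equilibrium quantity: Q_tax = 331/7
Reduction in quantity: Q* - Q_tax = 40/7
DWL = (1/2) * tax * (Q* - Q_tax)
DWL = (1/2) * 4 * 40/7 = 80/7

80/7


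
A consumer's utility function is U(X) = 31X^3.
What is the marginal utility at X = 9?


MU = dU/dX = 31*3*X^(3-1)
MU = 93*X^2
At X = 9:
MU = 93 * 9^2
MU = 93 * 81 = 7533

7533


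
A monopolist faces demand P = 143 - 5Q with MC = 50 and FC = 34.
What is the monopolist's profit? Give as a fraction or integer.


MR = MC: 143 - 10Q = 50
Q* = 93/10
P* = 143 - 5*93/10 = 193/2
Profit = (P* - MC)*Q* - FC
= (193/2 - 50)*93/10 - 34
= 93/2*93/10 - 34
= 8649/20 - 34 = 7969/20

7969/20


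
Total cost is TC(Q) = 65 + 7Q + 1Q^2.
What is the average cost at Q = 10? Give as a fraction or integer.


TC(10) = 65 + 7*10 + 1*10^2
TC(10) = 65 + 70 + 100 = 235
AC = TC/Q = 235/10 = 47/2

47/2


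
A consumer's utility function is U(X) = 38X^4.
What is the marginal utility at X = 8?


MU = dU/dX = 38*4*X^(4-1)
MU = 152*X^3
At X = 8:
MU = 152 * 8^3
MU = 152 * 512 = 77824

77824


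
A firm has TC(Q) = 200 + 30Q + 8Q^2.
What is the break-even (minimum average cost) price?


AC(Q) = 200/Q + 30 + 8Q
To minimize: dAC/dQ = -200/Q^2 + 8 = 0
Q^2 = 200/8 = 25
Q* = 5
Min AC = 200/5 + 30 + 8*5
Min AC = 40 + 30 + 40 = 110

110


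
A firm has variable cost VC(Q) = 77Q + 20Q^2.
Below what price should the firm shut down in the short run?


AVC(Q) = VC(Q)/Q = 77 + 20Q
AVC is increasing in Q, so minimum AVC is at Q -> 0+.
Min AVC = 77
The firm should shut down if P < 77.

77


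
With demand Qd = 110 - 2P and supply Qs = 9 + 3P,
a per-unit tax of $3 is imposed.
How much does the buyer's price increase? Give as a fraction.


With a per-unit tax, the buyer's price increase depends on relative slopes.
Supply slope: d = 3, Demand slope: b = 2
Buyer's price increase = d * tax / (b + d)
= 3 * 3 / (2 + 3)
= 9 / 5 = 9/5

9/5


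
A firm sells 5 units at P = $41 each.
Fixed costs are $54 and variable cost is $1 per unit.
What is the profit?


Total Revenue = P * Q = 41 * 5 = $205
Total Cost = FC + VC*Q = 54 + 1*5 = $59
Profit = TR - TC = 205 - 59 = $146

$146


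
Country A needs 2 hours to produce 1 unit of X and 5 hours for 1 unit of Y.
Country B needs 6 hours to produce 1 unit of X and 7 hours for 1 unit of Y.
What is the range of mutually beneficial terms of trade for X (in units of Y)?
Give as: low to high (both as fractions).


Opportunity cost of X for Country A = hours_X / hours_Y = 2/5 = 2/5 units of Y
Opportunity cost of X for Country B = hours_X / hours_Y = 6/7 = 6/7 units of Y
Terms of trade must be between the two opportunity costs.
Range: 2/5 to 6/7

2/5 to 6/7


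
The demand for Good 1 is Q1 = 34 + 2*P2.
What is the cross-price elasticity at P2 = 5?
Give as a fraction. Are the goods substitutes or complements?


dQ1/dP2 = 2
At P2 = 5: Q1 = 34 + 2*5 = 44
Exy = (dQ1/dP2)(P2/Q1) = 2 * 5 / 44 = 5/22
Since Exy > 0, the goods are substitutes.

5/22 (substitutes)


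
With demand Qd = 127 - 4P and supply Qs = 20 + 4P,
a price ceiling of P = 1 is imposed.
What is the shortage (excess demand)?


At P = 1:
Qd = 127 - 4*1 = 123
Qs = 20 + 4*1 = 24
Shortage = Qd - Qs = 123 - 24 = 99

99


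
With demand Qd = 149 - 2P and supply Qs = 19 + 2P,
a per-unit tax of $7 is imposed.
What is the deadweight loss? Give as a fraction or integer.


Pre-tax equilibrium quantity: Q* = 84
Post-tax equilibrium quantity: Q_tax = 77
Reduction in quantity: Q* - Q_tax = 7
DWL = (1/2) * tax * (Q* - Q_tax)
DWL = (1/2) * 7 * 7 = 49/2

49/2


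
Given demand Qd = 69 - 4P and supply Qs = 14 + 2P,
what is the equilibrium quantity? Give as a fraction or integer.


First find equilibrium price:
69 - 4P = 14 + 2P
P* = 55/6 = 55/6
Then substitute into demand:
Q* = 69 - 4 * 55/6 = 97/3

97/3


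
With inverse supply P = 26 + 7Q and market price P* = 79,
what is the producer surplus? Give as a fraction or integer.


Minimum supply price (at Q=0): P_min = 26
Quantity supplied at P* = 79:
Q* = (79 - 26)/7 = 53/7
PS = (1/2) * Q* * (P* - P_min)
PS = (1/2) * 53/7 * (79 - 26)
PS = (1/2) * 53/7 * 53 = 2809/14

2809/14


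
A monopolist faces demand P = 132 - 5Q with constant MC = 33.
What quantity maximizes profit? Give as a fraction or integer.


TR = P*Q = (132 - 5Q)Q = 132Q - 5Q^2
MR = dTR/dQ = 132 - 10Q
Set MR = MC:
132 - 10Q = 33
99 = 10Q
Q* = 99/10 = 99/10

99/10


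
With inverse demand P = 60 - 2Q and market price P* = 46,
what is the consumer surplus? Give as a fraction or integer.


Maximum willingness to pay (at Q=0): P_max = 60
Quantity demanded at P* = 46:
Q* = (60 - 46)/2 = 7
CS = (1/2) * Q* * (P_max - P*)
CS = (1/2) * 7 * (60 - 46)
CS = (1/2) * 7 * 14 = 49

49


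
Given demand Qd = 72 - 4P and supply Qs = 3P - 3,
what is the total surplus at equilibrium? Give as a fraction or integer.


Find equilibrium: 72 - 4P = 3P - 3
72 + 3 = 7P
P* = 75/7 = 75/7
Q* = 3*75/7 - 3 = 204/7
Inverse demand: P = 18 - Q/4, so P_max = 18
Inverse supply: P = 1 + Q/3, so P_min = 1
CS = (1/2) * 204/7 * (18 - 75/7) = 5202/49
PS = (1/2) * 204/7 * (75/7 - 1) = 6936/49
TS = CS + PS = 5202/49 + 6936/49 = 1734/7

1734/7


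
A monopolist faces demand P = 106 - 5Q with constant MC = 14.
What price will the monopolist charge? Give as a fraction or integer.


MR = 106 - 10Q
Set MR = MC: 106 - 10Q = 14
Q* = 46/5
Substitute into demand:
P* = 106 - 5*46/5 = 60

60


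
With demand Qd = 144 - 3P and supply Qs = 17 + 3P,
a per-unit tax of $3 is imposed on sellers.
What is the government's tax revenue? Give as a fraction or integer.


With tax on sellers, new supply: Qs' = 17 + 3(P - 3)
= 8 + 3P
New equilibrium quantity:
Q_new = 76
Tax revenue = tax * Q_new = 3 * 76 = 228

228


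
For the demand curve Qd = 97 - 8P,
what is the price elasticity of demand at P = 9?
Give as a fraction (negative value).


dQ/dP = -8
At P = 9: Q = 97 - 8*9 = 25
E = (dQ/dP)(P/Q) = (-8)(9/25) = -72/25

-72/25


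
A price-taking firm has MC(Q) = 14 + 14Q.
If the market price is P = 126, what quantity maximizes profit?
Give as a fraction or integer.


In perfect competition, profit is maximized where P = MC.
126 = 14 + 14Q
112 = 14Q
Q* = 112/14 = 8

8


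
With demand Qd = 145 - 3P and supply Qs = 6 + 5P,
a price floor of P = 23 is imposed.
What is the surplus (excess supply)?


At P = 23:
Qd = 145 - 3*23 = 76
Qs = 6 + 5*23 = 121
Surplus = Qs - Qd = 121 - 76 = 45

45


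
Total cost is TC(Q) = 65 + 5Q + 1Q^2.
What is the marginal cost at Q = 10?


MC = dTC/dQ = 5 + 2*1*Q
At Q = 10:
MC = 5 + 2*10
MC = 5 + 20 = 25

25


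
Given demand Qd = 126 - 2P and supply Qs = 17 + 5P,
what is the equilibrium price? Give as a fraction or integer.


At equilibrium, Qd = Qs.
126 - 2P = 17 + 5P
126 - 17 = 2P + 5P
109 = 7P
P* = 109/7 = 109/7

109/7


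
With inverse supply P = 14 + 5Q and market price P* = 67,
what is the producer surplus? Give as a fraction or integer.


Minimum supply price (at Q=0): P_min = 14
Quantity supplied at P* = 67:
Q* = (67 - 14)/5 = 53/5
PS = (1/2) * Q* * (P* - P_min)
PS = (1/2) * 53/5 * (67 - 14)
PS = (1/2) * 53/5 * 53 = 2809/10

2809/10


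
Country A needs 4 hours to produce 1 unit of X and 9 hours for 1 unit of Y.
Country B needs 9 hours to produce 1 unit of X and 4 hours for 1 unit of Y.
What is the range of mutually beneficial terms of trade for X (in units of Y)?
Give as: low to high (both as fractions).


Opportunity cost of X for Country A = hours_X / hours_Y = 4/9 = 4/9 units of Y
Opportunity cost of X for Country B = hours_X / hours_Y = 9/4 = 9/4 units of Y
Terms of trade must be between the two opportunity costs.
Range: 4/9 to 9/4

4/9 to 9/4


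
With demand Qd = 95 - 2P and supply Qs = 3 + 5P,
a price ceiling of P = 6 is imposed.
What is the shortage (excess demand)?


At P = 6:
Qd = 95 - 2*6 = 83
Qs = 3 + 5*6 = 33
Shortage = Qd - Qs = 83 - 33 = 50

50


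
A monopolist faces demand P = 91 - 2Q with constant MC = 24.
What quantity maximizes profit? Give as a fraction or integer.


TR = P*Q = (91 - 2Q)Q = 91Q - 2Q^2
MR = dTR/dQ = 91 - 4Q
Set MR = MC:
91 - 4Q = 24
67 = 4Q
Q* = 67/4 = 67/4

67/4


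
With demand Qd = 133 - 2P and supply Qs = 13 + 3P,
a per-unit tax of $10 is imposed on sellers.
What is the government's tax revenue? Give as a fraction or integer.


With tax on sellers, new supply: Qs' = 13 + 3(P - 10)
= 3P - 17
New equilibrium quantity:
Q_new = 73
Tax revenue = tax * Q_new = 10 * 73 = 730

730


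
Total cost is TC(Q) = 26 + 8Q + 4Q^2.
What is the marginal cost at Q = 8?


MC = dTC/dQ = 8 + 2*4*Q
At Q = 8:
MC = 8 + 8*8
MC = 8 + 64 = 72

72


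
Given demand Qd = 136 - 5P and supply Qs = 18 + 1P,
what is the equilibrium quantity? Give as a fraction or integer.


First find equilibrium price:
136 - 5P = 18 + 1P
P* = 118/6 = 59/3
Then substitute into demand:
Q* = 136 - 5 * 59/3 = 113/3

113/3


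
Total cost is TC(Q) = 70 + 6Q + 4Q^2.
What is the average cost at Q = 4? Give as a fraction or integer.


TC(4) = 70 + 6*4 + 4*4^2
TC(4) = 70 + 24 + 64 = 158
AC = TC/Q = 158/4 = 79/2

79/2


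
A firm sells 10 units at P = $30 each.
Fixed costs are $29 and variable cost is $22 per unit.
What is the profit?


Total Revenue = P * Q = 30 * 10 = $300
Total Cost = FC + VC*Q = 29 + 22*10 = $249
Profit = TR - TC = 300 - 249 = $51

$51


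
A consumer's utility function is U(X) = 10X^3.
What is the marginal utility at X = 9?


MU = dU/dX = 10*3*X^(3-1)
MU = 30*X^2
At X = 9:
MU = 30 * 9^2
MU = 30 * 81 = 2430

2430


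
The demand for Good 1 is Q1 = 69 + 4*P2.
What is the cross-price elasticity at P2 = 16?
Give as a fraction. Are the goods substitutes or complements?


dQ1/dP2 = 4
At P2 = 16: Q1 = 69 + 4*16 = 133
Exy = (dQ1/dP2)(P2/Q1) = 4 * 16 / 133 = 64/133
Since Exy > 0, the goods are substitutes.

64/133 (substitutes)


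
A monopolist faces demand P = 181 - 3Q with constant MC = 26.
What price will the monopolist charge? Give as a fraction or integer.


MR = 181 - 6Q
Set MR = MC: 181 - 6Q = 26
Q* = 155/6
Substitute into demand:
P* = 181 - 3*155/6 = 207/2

207/2


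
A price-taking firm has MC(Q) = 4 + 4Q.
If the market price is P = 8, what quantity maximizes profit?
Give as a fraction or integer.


In perfect competition, profit is maximized where P = MC.
8 = 4 + 4Q
4 = 4Q
Q* = 4/4 = 1

1


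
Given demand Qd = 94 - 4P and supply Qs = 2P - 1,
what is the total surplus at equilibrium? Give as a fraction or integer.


Find equilibrium: 94 - 4P = 2P - 1
94 + 1 = 6P
P* = 95/6 = 95/6
Q* = 2*95/6 - 1 = 92/3
Inverse demand: P = 47/2 - Q/4, so P_max = 47/2
Inverse supply: P = 1/2 + Q/2, so P_min = 1/2
CS = (1/2) * 92/3 * (47/2 - 95/6) = 1058/9
PS = (1/2) * 92/3 * (95/6 - 1/2) = 2116/9
TS = CS + PS = 1058/9 + 2116/9 = 1058/3

1058/3


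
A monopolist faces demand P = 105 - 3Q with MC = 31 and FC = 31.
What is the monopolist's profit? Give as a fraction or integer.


MR = MC: 105 - 6Q = 31
Q* = 37/3
P* = 105 - 3*37/3 = 68
Profit = (P* - MC)*Q* - FC
= (68 - 31)*37/3 - 31
= 37*37/3 - 31
= 1369/3 - 31 = 1276/3

1276/3


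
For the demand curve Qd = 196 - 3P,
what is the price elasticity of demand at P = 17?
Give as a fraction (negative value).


dQ/dP = -3
At P = 17: Q = 196 - 3*17 = 145
E = (dQ/dP)(P/Q) = (-3)(17/145) = -51/145

-51/145


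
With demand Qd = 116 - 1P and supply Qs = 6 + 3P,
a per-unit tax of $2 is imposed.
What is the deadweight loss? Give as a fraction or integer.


Pre-tax equilibrium quantity: Q* = 177/2
Post-tax equilibrium quantity: Q_tax = 87
Reduction in quantity: Q* - Q_tax = 3/2
DWL = (1/2) * tax * (Q* - Q_tax)
DWL = (1/2) * 2 * 3/2 = 3/2

3/2


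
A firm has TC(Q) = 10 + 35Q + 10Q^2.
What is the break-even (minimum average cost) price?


AC(Q) = 10/Q + 35 + 10Q
To minimize: dAC/dQ = -10/Q^2 + 10 = 0
Q^2 = 10/10 = 1
Q* = 1
Min AC = 10/1 + 35 + 10*1
Min AC = 10 + 35 + 10 = 55

55


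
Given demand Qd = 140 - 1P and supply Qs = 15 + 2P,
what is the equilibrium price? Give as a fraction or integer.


At equilibrium, Qd = Qs.
140 - 1P = 15 + 2P
140 - 15 = 1P + 2P
125 = 3P
P* = 125/3 = 125/3

125/3


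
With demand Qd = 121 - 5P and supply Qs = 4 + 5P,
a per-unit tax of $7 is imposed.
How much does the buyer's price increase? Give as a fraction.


With a per-unit tax, the buyer's price increase depends on relative slopes.
Supply slope: d = 5, Demand slope: b = 5
Buyer's price increase = d * tax / (b + d)
= 5 * 7 / (5 + 5)
= 35 / 10 = 7/2

7/2


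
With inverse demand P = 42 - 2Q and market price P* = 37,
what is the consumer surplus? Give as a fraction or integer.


Maximum willingness to pay (at Q=0): P_max = 42
Quantity demanded at P* = 37:
Q* = (42 - 37)/2 = 5/2
CS = (1/2) * Q* * (P_max - P*)
CS = (1/2) * 5/2 * (42 - 37)
CS = (1/2) * 5/2 * 5 = 25/4

25/4


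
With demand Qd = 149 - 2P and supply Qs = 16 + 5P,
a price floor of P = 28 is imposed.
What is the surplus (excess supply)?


At P = 28:
Qd = 149 - 2*28 = 93
Qs = 16 + 5*28 = 156
Surplus = Qs - Qd = 156 - 93 = 63

63


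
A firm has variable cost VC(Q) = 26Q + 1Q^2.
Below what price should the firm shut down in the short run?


AVC(Q) = VC(Q)/Q = 26 + 1Q
AVC is increasing in Q, so minimum AVC is at Q -> 0+.
Min AVC = 26
The firm should shut down if P < 26.

26


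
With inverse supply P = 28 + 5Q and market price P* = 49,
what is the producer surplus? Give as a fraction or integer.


Minimum supply price (at Q=0): P_min = 28
Quantity supplied at P* = 49:
Q* = (49 - 28)/5 = 21/5
PS = (1/2) * Q* * (P* - P_min)
PS = (1/2) * 21/5 * (49 - 28)
PS = (1/2) * 21/5 * 21 = 441/10

441/10


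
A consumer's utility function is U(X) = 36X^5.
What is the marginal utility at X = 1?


MU = dU/dX = 36*5*X^(5-1)
MU = 180*X^4
At X = 1:
MU = 180 * 1^4
MU = 180 * 1 = 180

180


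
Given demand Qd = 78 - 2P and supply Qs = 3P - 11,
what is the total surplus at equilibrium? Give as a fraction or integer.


Find equilibrium: 78 - 2P = 3P - 11
78 + 11 = 5P
P* = 89/5 = 89/5
Q* = 3*89/5 - 11 = 212/5
Inverse demand: P = 39 - Q/2, so P_max = 39
Inverse supply: P = 11/3 + Q/3, so P_min = 11/3
CS = (1/2) * 212/5 * (39 - 89/5) = 11236/25
PS = (1/2) * 212/5 * (89/5 - 11/3) = 22472/75
TS = CS + PS = 11236/25 + 22472/75 = 11236/15

11236/15


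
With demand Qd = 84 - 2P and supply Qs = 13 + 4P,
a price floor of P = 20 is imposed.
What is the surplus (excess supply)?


At P = 20:
Qd = 84 - 2*20 = 44
Qs = 13 + 4*20 = 93
Surplus = Qs - Qd = 93 - 44 = 49

49


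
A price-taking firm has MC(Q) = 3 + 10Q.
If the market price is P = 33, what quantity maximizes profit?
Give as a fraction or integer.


In perfect competition, profit is maximized where P = MC.
33 = 3 + 10Q
30 = 10Q
Q* = 30/10 = 3

3


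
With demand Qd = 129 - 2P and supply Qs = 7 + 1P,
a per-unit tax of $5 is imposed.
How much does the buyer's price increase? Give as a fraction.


With a per-unit tax, the buyer's price increase depends on relative slopes.
Supply slope: d = 1, Demand slope: b = 2
Buyer's price increase = d * tax / (b + d)
= 1 * 5 / (2 + 1)
= 5 / 3 = 5/3

5/3
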